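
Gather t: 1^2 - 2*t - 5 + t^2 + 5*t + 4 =t^2 + 3*t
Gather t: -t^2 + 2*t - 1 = -t^2 + 2*t - 1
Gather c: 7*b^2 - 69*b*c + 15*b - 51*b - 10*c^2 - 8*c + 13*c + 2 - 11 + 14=7*b^2 - 36*b - 10*c^2 + c*(5 - 69*b) + 5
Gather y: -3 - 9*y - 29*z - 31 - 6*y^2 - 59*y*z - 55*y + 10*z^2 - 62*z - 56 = -6*y^2 + y*(-59*z - 64) + 10*z^2 - 91*z - 90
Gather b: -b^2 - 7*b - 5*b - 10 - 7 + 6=-b^2 - 12*b - 11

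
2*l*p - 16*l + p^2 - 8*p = (2*l + p)*(p - 8)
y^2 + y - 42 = (y - 6)*(y + 7)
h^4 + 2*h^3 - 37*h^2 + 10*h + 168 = (h - 4)*(h - 3)*(h + 2)*(h + 7)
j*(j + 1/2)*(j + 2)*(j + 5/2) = j^4 + 5*j^3 + 29*j^2/4 + 5*j/2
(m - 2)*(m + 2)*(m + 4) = m^3 + 4*m^2 - 4*m - 16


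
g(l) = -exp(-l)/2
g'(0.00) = 0.50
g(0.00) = -0.50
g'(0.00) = 0.50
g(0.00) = -0.50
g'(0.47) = 0.31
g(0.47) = -0.31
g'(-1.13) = 1.55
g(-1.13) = -1.55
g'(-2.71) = 7.51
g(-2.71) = -7.51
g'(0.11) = 0.45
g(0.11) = -0.45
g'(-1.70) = 2.74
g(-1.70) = -2.74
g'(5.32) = 0.00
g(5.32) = -0.00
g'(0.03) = 0.49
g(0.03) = -0.49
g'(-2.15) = 4.29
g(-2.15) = -4.29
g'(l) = exp(-l)/2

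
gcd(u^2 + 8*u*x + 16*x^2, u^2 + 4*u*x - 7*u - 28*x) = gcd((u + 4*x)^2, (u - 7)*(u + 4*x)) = u + 4*x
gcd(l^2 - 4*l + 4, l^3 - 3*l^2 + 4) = l^2 - 4*l + 4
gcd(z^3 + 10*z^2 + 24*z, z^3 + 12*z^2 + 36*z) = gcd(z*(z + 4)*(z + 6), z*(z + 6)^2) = z^2 + 6*z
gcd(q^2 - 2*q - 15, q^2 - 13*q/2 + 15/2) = q - 5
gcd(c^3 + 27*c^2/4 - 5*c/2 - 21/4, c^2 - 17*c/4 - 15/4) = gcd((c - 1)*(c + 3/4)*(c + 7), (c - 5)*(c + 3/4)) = c + 3/4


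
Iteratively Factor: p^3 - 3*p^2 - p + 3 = (p - 3)*(p^2 - 1) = (p - 3)*(p - 1)*(p + 1)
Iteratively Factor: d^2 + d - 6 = (d - 2)*(d + 3)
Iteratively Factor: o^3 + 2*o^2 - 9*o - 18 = (o + 3)*(o^2 - o - 6) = (o + 2)*(o + 3)*(o - 3)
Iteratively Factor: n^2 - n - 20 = (n - 5)*(n + 4)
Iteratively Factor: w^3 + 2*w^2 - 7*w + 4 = (w + 4)*(w^2 - 2*w + 1) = (w - 1)*(w + 4)*(w - 1)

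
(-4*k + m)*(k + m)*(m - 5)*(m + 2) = -4*k^2*m^2 + 12*k^2*m + 40*k^2 - 3*k*m^3 + 9*k*m^2 + 30*k*m + m^4 - 3*m^3 - 10*m^2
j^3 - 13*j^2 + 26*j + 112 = (j - 8)*(j - 7)*(j + 2)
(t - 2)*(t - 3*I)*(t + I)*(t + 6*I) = t^4 - 2*t^3 + 4*I*t^3 + 15*t^2 - 8*I*t^2 - 30*t + 18*I*t - 36*I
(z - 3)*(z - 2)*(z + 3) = z^3 - 2*z^2 - 9*z + 18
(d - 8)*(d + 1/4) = d^2 - 31*d/4 - 2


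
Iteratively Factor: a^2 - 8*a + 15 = (a - 5)*(a - 3)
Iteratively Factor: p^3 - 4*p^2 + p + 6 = (p + 1)*(p^2 - 5*p + 6) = (p - 2)*(p + 1)*(p - 3)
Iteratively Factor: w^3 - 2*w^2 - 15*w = (w + 3)*(w^2 - 5*w) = w*(w + 3)*(w - 5)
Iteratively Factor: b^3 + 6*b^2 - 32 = (b + 4)*(b^2 + 2*b - 8) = (b + 4)^2*(b - 2)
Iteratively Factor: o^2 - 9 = (o + 3)*(o - 3)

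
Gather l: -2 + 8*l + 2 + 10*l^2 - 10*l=10*l^2 - 2*l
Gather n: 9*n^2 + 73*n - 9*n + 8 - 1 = 9*n^2 + 64*n + 7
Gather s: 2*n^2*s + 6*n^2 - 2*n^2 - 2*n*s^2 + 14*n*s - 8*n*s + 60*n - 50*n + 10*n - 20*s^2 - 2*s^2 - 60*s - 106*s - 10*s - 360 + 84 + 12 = 4*n^2 + 20*n + s^2*(-2*n - 22) + s*(2*n^2 + 6*n - 176) - 264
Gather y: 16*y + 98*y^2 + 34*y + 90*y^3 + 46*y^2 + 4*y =90*y^3 + 144*y^2 + 54*y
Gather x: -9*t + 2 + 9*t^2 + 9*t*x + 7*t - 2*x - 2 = 9*t^2 - 2*t + x*(9*t - 2)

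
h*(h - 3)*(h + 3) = h^3 - 9*h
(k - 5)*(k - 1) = k^2 - 6*k + 5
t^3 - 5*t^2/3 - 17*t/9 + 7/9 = (t - 7/3)*(t - 1/3)*(t + 1)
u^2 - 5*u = u*(u - 5)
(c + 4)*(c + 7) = c^2 + 11*c + 28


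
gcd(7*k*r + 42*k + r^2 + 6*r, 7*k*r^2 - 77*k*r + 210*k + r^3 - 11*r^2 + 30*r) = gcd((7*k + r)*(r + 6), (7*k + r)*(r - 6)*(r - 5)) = 7*k + r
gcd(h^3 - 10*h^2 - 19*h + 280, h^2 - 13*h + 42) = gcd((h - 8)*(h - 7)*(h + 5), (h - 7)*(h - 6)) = h - 7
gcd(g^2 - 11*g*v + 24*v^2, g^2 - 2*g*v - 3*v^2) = -g + 3*v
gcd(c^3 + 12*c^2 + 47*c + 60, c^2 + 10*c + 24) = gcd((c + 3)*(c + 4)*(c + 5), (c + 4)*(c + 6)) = c + 4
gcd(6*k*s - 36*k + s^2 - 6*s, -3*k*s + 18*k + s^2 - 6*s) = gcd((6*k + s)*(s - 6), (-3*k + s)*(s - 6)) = s - 6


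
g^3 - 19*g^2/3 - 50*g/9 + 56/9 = (g - 7)*(g - 2/3)*(g + 4/3)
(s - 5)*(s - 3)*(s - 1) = s^3 - 9*s^2 + 23*s - 15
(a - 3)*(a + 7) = a^2 + 4*a - 21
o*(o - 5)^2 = o^3 - 10*o^2 + 25*o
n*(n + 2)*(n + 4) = n^3 + 6*n^2 + 8*n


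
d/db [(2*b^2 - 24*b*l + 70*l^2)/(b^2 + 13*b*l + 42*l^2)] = 2*l*(25*b^2 + 14*b*l - 959*l^2)/(b^4 + 26*b^3*l + 253*b^2*l^2 + 1092*b*l^3 + 1764*l^4)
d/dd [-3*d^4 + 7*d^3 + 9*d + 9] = -12*d^3 + 21*d^2 + 9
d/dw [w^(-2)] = -2/w^3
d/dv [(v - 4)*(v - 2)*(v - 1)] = 3*v^2 - 14*v + 14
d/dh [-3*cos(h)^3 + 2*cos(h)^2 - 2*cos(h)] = (9*cos(h)^2 - 4*cos(h) + 2)*sin(h)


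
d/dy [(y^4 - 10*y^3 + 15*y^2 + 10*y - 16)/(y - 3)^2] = 2*(y^4 - 11*y^3 + 45*y^2 - 50*y + 1)/(y^3 - 9*y^2 + 27*y - 27)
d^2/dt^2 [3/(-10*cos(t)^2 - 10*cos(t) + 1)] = 30*(40*sin(t)^4 - 34*sin(t)^2 - 73*cos(t)/2 + 15*cos(3*t)/2 - 28)/(-10*sin(t)^2 + 10*cos(t) + 9)^3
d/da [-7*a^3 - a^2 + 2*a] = -21*a^2 - 2*a + 2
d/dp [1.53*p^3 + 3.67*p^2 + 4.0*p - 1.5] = 4.59*p^2 + 7.34*p + 4.0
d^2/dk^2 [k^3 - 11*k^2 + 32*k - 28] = 6*k - 22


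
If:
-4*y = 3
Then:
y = -3/4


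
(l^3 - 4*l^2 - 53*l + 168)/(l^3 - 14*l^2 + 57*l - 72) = (l + 7)/(l - 3)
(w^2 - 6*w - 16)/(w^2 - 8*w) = (w + 2)/w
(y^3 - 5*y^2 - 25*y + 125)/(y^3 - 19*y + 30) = (y^2 - 10*y + 25)/(y^2 - 5*y + 6)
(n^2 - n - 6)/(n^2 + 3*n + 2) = (n - 3)/(n + 1)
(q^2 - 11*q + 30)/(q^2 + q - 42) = (q - 5)/(q + 7)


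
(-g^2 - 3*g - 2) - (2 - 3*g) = -g^2 - 4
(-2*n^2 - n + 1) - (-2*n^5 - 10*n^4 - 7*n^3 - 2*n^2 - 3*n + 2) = 2*n^5 + 10*n^4 + 7*n^3 + 2*n - 1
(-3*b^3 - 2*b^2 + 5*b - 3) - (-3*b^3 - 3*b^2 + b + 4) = b^2 + 4*b - 7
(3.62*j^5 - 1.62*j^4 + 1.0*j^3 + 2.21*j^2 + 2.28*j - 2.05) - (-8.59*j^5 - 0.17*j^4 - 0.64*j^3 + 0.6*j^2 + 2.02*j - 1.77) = 12.21*j^5 - 1.45*j^4 + 1.64*j^3 + 1.61*j^2 + 0.26*j - 0.28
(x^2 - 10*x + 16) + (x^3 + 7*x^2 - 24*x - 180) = x^3 + 8*x^2 - 34*x - 164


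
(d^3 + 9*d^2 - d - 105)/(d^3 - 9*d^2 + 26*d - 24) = (d^2 + 12*d + 35)/(d^2 - 6*d + 8)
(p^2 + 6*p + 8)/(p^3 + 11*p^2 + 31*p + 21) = (p^2 + 6*p + 8)/(p^3 + 11*p^2 + 31*p + 21)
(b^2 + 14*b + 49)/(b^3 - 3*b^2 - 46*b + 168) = (b + 7)/(b^2 - 10*b + 24)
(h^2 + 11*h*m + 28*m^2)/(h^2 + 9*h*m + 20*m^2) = (h + 7*m)/(h + 5*m)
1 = 1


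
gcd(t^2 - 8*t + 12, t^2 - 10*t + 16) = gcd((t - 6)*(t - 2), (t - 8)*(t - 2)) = t - 2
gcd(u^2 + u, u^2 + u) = u^2 + u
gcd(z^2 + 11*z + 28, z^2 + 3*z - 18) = 1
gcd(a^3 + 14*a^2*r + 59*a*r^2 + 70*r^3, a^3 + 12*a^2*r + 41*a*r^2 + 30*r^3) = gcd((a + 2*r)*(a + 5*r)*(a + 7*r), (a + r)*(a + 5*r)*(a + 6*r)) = a + 5*r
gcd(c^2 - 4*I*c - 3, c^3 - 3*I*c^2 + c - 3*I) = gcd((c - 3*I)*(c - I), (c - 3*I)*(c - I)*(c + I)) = c^2 - 4*I*c - 3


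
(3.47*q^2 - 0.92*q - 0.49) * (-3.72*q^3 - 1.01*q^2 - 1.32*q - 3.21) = -12.9084*q^5 - 0.0823*q^4 - 1.8284*q^3 - 9.4294*q^2 + 3.6*q + 1.5729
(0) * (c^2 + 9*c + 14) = 0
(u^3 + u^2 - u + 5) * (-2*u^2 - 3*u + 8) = -2*u^5 - 5*u^4 + 7*u^3 + u^2 - 23*u + 40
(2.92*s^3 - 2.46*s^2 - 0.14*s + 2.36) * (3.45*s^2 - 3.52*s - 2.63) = 10.074*s^5 - 18.7654*s^4 + 0.496600000000001*s^3 + 15.1046*s^2 - 7.939*s - 6.2068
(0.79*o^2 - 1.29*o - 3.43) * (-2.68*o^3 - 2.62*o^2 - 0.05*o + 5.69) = -2.1172*o^5 + 1.3874*o^4 + 12.5327*o^3 + 13.5462*o^2 - 7.1686*o - 19.5167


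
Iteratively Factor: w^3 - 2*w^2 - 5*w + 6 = (w - 1)*(w^2 - w - 6) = (w - 1)*(w + 2)*(w - 3)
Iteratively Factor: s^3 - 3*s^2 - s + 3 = (s - 3)*(s^2 - 1) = (s - 3)*(s + 1)*(s - 1)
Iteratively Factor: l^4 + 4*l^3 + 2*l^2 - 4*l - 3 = (l - 1)*(l^3 + 5*l^2 + 7*l + 3) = (l - 1)*(l + 1)*(l^2 + 4*l + 3) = (l - 1)*(l + 1)*(l + 3)*(l + 1)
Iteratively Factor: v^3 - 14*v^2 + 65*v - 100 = (v - 5)*(v^2 - 9*v + 20) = (v - 5)*(v - 4)*(v - 5)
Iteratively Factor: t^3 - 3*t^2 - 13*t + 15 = (t - 1)*(t^2 - 2*t - 15) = (t - 5)*(t - 1)*(t + 3)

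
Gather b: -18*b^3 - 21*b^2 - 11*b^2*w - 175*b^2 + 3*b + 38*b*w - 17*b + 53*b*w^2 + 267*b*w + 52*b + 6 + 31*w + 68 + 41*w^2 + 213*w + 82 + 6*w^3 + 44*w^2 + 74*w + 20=-18*b^3 + b^2*(-11*w - 196) + b*(53*w^2 + 305*w + 38) + 6*w^3 + 85*w^2 + 318*w + 176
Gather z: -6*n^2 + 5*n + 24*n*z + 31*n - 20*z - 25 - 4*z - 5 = -6*n^2 + 36*n + z*(24*n - 24) - 30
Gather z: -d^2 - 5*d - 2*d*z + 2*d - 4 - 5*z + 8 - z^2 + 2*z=-d^2 - 3*d - z^2 + z*(-2*d - 3) + 4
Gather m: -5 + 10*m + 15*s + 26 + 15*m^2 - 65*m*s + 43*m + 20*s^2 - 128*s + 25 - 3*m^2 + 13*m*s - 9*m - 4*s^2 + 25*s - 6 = 12*m^2 + m*(44 - 52*s) + 16*s^2 - 88*s + 40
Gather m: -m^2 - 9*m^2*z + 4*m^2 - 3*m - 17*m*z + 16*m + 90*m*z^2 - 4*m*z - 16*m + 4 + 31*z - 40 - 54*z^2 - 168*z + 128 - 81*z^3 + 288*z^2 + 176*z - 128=m^2*(3 - 9*z) + m*(90*z^2 - 21*z - 3) - 81*z^3 + 234*z^2 + 39*z - 36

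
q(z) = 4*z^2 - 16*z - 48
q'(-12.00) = -112.00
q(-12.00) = 720.00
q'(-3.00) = -40.00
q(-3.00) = 36.00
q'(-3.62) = -44.96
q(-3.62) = 62.34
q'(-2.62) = -36.96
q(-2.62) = 21.38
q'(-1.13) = -25.04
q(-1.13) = -24.81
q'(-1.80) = -30.40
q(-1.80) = -6.24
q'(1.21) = -6.32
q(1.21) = -61.50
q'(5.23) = 25.84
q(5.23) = -22.27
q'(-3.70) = -45.60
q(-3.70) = 65.96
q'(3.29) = 10.32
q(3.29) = -57.34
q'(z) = 8*z - 16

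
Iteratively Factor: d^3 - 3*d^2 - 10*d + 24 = (d - 2)*(d^2 - d - 12) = (d - 4)*(d - 2)*(d + 3)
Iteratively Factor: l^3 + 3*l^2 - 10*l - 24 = (l + 4)*(l^2 - l - 6) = (l + 2)*(l + 4)*(l - 3)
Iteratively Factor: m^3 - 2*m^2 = (m)*(m^2 - 2*m) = m*(m - 2)*(m)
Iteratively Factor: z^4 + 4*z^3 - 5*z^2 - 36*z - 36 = (z + 2)*(z^3 + 2*z^2 - 9*z - 18) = (z - 3)*(z + 2)*(z^2 + 5*z + 6) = (z - 3)*(z + 2)^2*(z + 3)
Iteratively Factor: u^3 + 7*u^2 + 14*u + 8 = (u + 1)*(u^2 + 6*u + 8) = (u + 1)*(u + 2)*(u + 4)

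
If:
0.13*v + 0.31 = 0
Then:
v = -2.38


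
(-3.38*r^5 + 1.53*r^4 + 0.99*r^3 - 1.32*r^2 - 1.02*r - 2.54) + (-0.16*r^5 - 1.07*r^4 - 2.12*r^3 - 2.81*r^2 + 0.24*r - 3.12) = -3.54*r^5 + 0.46*r^4 - 1.13*r^3 - 4.13*r^2 - 0.78*r - 5.66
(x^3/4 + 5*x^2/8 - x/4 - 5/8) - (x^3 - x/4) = -3*x^3/4 + 5*x^2/8 - 5/8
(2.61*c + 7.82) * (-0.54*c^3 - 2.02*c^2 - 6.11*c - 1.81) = -1.4094*c^4 - 9.495*c^3 - 31.7435*c^2 - 52.5043*c - 14.1542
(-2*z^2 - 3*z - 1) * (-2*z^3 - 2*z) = 4*z^5 + 6*z^4 + 6*z^3 + 6*z^2 + 2*z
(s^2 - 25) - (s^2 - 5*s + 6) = 5*s - 31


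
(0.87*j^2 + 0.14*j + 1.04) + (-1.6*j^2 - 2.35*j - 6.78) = -0.73*j^2 - 2.21*j - 5.74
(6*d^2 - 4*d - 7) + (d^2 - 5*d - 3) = 7*d^2 - 9*d - 10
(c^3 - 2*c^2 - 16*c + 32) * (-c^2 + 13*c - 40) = -c^5 + 15*c^4 - 50*c^3 - 160*c^2 + 1056*c - 1280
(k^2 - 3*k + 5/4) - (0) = k^2 - 3*k + 5/4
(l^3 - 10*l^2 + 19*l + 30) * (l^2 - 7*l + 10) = l^5 - 17*l^4 + 99*l^3 - 203*l^2 - 20*l + 300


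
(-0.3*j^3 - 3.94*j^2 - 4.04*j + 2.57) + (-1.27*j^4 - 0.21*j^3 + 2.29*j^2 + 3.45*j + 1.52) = -1.27*j^4 - 0.51*j^3 - 1.65*j^2 - 0.59*j + 4.09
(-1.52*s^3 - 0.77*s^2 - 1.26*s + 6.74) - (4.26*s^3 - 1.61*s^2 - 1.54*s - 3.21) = -5.78*s^3 + 0.84*s^2 + 0.28*s + 9.95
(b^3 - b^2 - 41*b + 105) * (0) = 0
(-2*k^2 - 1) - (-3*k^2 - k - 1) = k^2 + k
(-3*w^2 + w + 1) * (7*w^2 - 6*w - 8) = -21*w^4 + 25*w^3 + 25*w^2 - 14*w - 8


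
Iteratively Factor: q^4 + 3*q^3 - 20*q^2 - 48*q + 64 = (q + 4)*(q^3 - q^2 - 16*q + 16) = (q + 4)^2*(q^2 - 5*q + 4) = (q - 4)*(q + 4)^2*(q - 1)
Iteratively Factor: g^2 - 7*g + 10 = (g - 5)*(g - 2)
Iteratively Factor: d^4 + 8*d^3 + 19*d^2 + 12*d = (d)*(d^3 + 8*d^2 + 19*d + 12) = d*(d + 1)*(d^2 + 7*d + 12) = d*(d + 1)*(d + 3)*(d + 4)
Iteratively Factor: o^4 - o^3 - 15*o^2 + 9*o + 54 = (o - 3)*(o^3 + 2*o^2 - 9*o - 18) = (o - 3)*(o + 2)*(o^2 - 9) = (o - 3)*(o + 2)*(o + 3)*(o - 3)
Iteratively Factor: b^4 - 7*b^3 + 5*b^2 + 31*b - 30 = (b - 5)*(b^3 - 2*b^2 - 5*b + 6) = (b - 5)*(b - 1)*(b^2 - b - 6) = (b - 5)*(b - 3)*(b - 1)*(b + 2)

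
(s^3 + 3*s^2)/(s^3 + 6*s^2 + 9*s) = s/(s + 3)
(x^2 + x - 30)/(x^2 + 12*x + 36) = (x - 5)/(x + 6)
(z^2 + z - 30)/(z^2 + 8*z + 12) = (z - 5)/(z + 2)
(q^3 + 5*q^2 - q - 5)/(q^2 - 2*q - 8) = (-q^3 - 5*q^2 + q + 5)/(-q^2 + 2*q + 8)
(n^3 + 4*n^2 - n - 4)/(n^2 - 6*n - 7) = (n^2 + 3*n - 4)/(n - 7)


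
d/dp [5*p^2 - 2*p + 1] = 10*p - 2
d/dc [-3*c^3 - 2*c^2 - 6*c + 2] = -9*c^2 - 4*c - 6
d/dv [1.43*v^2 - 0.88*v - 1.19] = 2.86*v - 0.88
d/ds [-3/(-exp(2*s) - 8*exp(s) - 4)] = 6*(-exp(s) - 4)*exp(s)/(exp(2*s) + 8*exp(s) + 4)^2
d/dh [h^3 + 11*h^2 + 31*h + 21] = 3*h^2 + 22*h + 31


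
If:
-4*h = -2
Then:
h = 1/2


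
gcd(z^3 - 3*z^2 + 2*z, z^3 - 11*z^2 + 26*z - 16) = z^2 - 3*z + 2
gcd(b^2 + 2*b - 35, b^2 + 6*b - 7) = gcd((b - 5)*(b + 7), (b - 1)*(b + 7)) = b + 7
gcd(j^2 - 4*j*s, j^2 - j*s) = j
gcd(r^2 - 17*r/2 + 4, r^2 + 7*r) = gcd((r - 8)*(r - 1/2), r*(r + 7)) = 1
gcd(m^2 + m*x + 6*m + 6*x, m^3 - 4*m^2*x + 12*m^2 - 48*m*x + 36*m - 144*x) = m + 6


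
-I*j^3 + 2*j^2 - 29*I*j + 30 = (j - 5*I)*(j + 6*I)*(-I*j + 1)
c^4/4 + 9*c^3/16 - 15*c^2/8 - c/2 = c*(c/4 + 1)*(c - 2)*(c + 1/4)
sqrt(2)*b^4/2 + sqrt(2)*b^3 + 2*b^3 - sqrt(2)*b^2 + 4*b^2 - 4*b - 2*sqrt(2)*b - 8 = (b + 2)*(b - sqrt(2))*(b + 2*sqrt(2))*(sqrt(2)*b/2 + 1)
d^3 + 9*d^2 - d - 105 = (d - 3)*(d + 5)*(d + 7)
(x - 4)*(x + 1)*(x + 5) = x^3 + 2*x^2 - 19*x - 20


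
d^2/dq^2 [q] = 0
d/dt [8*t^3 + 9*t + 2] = 24*t^2 + 9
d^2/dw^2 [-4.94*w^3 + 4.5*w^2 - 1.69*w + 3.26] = 9.0 - 29.64*w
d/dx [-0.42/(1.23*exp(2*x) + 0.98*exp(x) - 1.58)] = (1.0332*exp(x) + 0.4116)*exp(x)/(1.23*exp(2*x) + 0.98*exp(x) - 1.58)^2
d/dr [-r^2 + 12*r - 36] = 12 - 2*r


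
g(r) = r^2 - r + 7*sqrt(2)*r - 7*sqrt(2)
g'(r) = 2*r - 1 + 7*sqrt(2)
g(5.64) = 72.10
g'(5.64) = 20.18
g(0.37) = -6.47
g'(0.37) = 9.64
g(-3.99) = -29.49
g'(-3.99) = 0.92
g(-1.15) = -18.81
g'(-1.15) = 6.60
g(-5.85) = -27.74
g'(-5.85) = -2.80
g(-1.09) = -18.41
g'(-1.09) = 6.72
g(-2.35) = -25.29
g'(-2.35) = 4.20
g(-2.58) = -26.20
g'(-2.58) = 3.74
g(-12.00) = 27.31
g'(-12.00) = -15.10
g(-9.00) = -8.99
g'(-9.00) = -9.10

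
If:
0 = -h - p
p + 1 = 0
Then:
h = 1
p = -1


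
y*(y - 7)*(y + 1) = y^3 - 6*y^2 - 7*y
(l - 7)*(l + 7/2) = l^2 - 7*l/2 - 49/2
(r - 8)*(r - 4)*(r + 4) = r^3 - 8*r^2 - 16*r + 128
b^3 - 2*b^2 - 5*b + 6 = (b - 3)*(b - 1)*(b + 2)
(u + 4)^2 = u^2 + 8*u + 16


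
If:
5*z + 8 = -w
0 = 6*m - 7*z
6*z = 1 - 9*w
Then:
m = -511/234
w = 53/39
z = -73/39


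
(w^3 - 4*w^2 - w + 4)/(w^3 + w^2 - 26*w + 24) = (w + 1)/(w + 6)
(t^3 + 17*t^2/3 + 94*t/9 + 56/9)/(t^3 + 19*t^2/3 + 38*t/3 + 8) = (t + 7/3)/(t + 3)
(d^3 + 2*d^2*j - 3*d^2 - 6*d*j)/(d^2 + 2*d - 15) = d*(d + 2*j)/(d + 5)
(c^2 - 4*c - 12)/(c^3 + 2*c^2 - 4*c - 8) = (c - 6)/(c^2 - 4)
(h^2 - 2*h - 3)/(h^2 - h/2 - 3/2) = 2*(h - 3)/(2*h - 3)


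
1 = 1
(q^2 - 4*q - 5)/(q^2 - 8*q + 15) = (q + 1)/(q - 3)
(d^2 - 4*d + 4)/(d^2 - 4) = (d - 2)/(d + 2)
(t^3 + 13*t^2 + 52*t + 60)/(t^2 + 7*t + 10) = t + 6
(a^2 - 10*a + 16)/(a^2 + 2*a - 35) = (a^2 - 10*a + 16)/(a^2 + 2*a - 35)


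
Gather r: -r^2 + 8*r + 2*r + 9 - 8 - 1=-r^2 + 10*r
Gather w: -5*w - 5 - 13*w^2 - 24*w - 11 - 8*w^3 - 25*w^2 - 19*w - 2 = -8*w^3 - 38*w^2 - 48*w - 18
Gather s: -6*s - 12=-6*s - 12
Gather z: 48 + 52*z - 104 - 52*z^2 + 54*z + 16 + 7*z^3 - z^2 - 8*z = 7*z^3 - 53*z^2 + 98*z - 40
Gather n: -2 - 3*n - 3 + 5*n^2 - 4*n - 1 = 5*n^2 - 7*n - 6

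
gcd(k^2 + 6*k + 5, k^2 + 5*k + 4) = k + 1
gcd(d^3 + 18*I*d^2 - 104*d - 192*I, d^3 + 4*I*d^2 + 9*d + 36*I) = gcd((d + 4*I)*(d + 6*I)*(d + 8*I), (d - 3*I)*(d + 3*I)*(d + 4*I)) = d + 4*I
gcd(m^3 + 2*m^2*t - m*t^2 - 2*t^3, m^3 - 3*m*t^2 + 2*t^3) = -m^2 - m*t + 2*t^2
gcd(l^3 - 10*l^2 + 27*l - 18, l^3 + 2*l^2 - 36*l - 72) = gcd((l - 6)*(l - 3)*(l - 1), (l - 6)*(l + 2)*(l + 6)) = l - 6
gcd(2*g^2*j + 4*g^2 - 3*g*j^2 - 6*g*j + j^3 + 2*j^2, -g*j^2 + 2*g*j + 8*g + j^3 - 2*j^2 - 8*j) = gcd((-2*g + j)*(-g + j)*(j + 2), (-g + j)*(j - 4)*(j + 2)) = g*j + 2*g - j^2 - 2*j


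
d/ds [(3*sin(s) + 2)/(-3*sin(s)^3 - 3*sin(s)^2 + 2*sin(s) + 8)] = (18*sin(s)^3 + 27*sin(s)^2 + 12*sin(s) + 20)*cos(s)/(3*sin(s)^3 + 3*sin(s)^2 - 2*sin(s) - 8)^2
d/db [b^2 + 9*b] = 2*b + 9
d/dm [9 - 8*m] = -8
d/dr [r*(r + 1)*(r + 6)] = 3*r^2 + 14*r + 6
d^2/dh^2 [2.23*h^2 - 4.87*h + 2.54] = 4.46000000000000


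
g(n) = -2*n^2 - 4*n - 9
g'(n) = -4*n - 4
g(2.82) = -36.18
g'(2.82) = -15.28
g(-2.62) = -12.25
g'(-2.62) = 6.48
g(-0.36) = -7.82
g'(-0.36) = -2.56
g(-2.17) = -9.74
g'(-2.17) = 4.68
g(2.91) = -37.58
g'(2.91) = -15.64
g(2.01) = -25.12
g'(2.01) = -12.04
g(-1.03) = -7.00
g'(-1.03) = 0.12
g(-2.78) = -13.34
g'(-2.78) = 7.12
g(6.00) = -105.00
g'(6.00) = -28.00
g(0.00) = -9.00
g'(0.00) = -4.00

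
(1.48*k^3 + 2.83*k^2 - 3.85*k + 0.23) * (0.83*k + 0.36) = 1.2284*k^4 + 2.8817*k^3 - 2.1767*k^2 - 1.1951*k + 0.0828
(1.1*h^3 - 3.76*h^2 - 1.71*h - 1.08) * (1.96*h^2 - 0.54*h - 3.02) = 2.156*h^5 - 7.9636*h^4 - 4.6432*h^3 + 10.1618*h^2 + 5.7474*h + 3.2616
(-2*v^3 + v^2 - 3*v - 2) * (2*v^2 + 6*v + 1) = -4*v^5 - 10*v^4 - 2*v^3 - 21*v^2 - 15*v - 2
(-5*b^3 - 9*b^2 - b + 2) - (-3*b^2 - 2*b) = -5*b^3 - 6*b^2 + b + 2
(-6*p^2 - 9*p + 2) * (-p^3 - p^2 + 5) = 6*p^5 + 15*p^4 + 7*p^3 - 32*p^2 - 45*p + 10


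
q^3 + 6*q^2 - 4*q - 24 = (q - 2)*(q + 2)*(q + 6)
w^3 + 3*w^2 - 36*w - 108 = (w - 6)*(w + 3)*(w + 6)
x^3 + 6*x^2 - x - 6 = (x - 1)*(x + 1)*(x + 6)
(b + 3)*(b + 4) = b^2 + 7*b + 12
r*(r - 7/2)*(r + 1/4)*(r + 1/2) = r^4 - 11*r^3/4 - 5*r^2/2 - 7*r/16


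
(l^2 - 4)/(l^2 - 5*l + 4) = (l^2 - 4)/(l^2 - 5*l + 4)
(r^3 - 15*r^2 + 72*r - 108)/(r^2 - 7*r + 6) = (r^2 - 9*r + 18)/(r - 1)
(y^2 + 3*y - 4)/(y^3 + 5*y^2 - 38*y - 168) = (y - 1)/(y^2 + y - 42)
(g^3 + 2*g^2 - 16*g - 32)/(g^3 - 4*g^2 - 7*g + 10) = (g^2 - 16)/(g^2 - 6*g + 5)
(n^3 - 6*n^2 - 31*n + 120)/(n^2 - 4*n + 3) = (n^2 - 3*n - 40)/(n - 1)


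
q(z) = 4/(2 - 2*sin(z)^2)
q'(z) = 16*sin(z)*cos(z)/(2 - 2*sin(z)^2)^2 = 4*sin(z)/cos(z)^3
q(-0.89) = 5.05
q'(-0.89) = -12.47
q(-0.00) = 2.00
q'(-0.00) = 0.00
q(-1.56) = 17159.11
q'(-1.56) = -3178571.06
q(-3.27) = 2.03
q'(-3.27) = -0.53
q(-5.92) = 2.29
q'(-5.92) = 1.74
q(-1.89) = 20.31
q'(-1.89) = 122.90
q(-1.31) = 30.08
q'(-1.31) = -225.43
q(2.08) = 8.42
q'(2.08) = -30.15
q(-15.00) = 3.47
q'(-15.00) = 5.93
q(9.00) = 2.41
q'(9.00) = -2.18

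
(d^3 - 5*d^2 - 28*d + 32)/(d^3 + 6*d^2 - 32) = (d^2 - 9*d + 8)/(d^2 + 2*d - 8)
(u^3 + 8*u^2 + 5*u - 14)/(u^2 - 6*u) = (u^3 + 8*u^2 + 5*u - 14)/(u*(u - 6))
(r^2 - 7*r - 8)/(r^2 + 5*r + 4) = (r - 8)/(r + 4)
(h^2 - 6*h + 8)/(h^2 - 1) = (h^2 - 6*h + 8)/(h^2 - 1)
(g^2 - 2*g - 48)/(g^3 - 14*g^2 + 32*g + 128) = (g + 6)/(g^2 - 6*g - 16)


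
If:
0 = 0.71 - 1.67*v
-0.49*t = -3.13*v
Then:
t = 2.72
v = 0.43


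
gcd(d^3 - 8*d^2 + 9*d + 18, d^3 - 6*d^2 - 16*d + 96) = d - 6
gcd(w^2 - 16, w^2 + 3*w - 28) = w - 4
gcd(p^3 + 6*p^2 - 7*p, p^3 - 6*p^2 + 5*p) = p^2 - p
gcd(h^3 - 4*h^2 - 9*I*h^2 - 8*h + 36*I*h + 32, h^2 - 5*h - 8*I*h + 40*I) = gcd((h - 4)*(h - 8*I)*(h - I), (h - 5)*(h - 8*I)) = h - 8*I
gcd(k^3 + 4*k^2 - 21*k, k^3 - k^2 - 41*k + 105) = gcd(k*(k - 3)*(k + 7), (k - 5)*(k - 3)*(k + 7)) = k^2 + 4*k - 21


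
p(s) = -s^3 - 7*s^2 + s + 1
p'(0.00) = 1.00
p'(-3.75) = 11.31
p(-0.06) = 0.92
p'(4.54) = -124.39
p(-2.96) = -37.36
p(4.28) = -201.35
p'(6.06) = -194.01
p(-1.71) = -16.18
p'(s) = -3*s^2 - 14*s + 1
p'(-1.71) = 16.17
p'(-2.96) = 16.16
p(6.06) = -472.55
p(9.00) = -1286.00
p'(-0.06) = 1.83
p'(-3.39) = 13.98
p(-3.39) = -43.88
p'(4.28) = -113.88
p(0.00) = 1.00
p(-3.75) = -48.45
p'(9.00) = -368.00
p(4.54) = -232.32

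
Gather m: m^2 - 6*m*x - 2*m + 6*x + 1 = m^2 + m*(-6*x - 2) + 6*x + 1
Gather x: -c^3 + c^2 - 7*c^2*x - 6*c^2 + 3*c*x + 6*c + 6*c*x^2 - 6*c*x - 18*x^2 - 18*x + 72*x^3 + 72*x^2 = -c^3 - 5*c^2 + 6*c + 72*x^3 + x^2*(6*c + 54) + x*(-7*c^2 - 3*c - 18)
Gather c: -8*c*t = -8*c*t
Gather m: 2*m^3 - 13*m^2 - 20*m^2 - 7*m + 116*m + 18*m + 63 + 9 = 2*m^3 - 33*m^2 + 127*m + 72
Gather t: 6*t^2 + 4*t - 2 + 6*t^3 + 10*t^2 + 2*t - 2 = 6*t^3 + 16*t^2 + 6*t - 4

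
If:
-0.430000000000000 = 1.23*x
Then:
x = -0.35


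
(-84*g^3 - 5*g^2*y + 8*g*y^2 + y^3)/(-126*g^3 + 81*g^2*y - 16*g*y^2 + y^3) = (28*g^2 + 11*g*y + y^2)/(42*g^2 - 13*g*y + y^2)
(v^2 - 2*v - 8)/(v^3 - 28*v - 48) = (v - 4)/(v^2 - 2*v - 24)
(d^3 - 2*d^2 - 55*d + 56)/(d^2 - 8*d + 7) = (d^2 - d - 56)/(d - 7)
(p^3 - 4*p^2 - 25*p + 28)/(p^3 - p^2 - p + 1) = (p^2 - 3*p - 28)/(p^2 - 1)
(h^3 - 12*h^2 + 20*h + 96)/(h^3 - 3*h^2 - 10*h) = (h^2 - 14*h + 48)/(h*(h - 5))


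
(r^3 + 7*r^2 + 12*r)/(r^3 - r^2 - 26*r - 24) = r*(r + 3)/(r^2 - 5*r - 6)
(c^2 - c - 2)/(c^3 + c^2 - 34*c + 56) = (c + 1)/(c^2 + 3*c - 28)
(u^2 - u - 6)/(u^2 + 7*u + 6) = (u^2 - u - 6)/(u^2 + 7*u + 6)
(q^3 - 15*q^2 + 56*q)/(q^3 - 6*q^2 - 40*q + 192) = q*(q - 7)/(q^2 + 2*q - 24)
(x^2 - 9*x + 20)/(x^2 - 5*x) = (x - 4)/x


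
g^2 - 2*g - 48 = (g - 8)*(g + 6)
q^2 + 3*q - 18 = (q - 3)*(q + 6)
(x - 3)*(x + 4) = x^2 + x - 12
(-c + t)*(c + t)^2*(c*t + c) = -c^4*t - c^4 - c^3*t^2 - c^3*t + c^2*t^3 + c^2*t^2 + c*t^4 + c*t^3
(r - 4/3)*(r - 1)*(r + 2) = r^3 - r^2/3 - 10*r/3 + 8/3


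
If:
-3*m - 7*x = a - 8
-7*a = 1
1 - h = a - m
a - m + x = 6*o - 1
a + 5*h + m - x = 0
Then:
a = -1/7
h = 16/35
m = -24/35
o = 1/2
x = 51/35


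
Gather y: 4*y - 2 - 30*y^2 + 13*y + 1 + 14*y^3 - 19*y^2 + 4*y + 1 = 14*y^3 - 49*y^2 + 21*y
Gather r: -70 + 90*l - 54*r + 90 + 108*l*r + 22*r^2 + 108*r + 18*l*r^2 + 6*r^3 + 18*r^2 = 90*l + 6*r^3 + r^2*(18*l + 40) + r*(108*l + 54) + 20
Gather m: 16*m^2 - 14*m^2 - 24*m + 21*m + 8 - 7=2*m^2 - 3*m + 1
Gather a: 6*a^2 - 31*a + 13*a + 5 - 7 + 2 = 6*a^2 - 18*a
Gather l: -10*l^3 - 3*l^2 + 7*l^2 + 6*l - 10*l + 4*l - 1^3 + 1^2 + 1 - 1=-10*l^3 + 4*l^2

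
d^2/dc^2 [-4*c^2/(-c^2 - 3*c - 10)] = 8*(-3*c^3 - 30*c^2 + 100)/(c^6 + 9*c^5 + 57*c^4 + 207*c^3 + 570*c^2 + 900*c + 1000)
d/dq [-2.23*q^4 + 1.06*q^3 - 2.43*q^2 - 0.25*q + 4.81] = -8.92*q^3 + 3.18*q^2 - 4.86*q - 0.25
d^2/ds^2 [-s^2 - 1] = -2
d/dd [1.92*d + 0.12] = 1.92000000000000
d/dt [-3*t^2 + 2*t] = 2 - 6*t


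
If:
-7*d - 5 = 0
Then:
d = -5/7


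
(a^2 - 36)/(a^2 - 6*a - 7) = (36 - a^2)/(-a^2 + 6*a + 7)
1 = 1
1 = 1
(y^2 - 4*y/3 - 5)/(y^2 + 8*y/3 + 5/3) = (y - 3)/(y + 1)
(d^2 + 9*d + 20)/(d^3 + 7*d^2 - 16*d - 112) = (d + 5)/(d^2 + 3*d - 28)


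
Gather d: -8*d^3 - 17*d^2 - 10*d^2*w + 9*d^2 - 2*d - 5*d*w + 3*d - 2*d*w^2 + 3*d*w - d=-8*d^3 + d^2*(-10*w - 8) + d*(-2*w^2 - 2*w)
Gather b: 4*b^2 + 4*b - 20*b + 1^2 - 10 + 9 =4*b^2 - 16*b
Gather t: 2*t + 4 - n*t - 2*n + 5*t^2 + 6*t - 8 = -2*n + 5*t^2 + t*(8 - n) - 4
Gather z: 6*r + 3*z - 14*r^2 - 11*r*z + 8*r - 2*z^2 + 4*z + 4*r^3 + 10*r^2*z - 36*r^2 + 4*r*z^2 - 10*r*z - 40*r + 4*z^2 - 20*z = 4*r^3 - 50*r^2 - 26*r + z^2*(4*r + 2) + z*(10*r^2 - 21*r - 13)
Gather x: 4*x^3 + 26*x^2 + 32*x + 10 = 4*x^3 + 26*x^2 + 32*x + 10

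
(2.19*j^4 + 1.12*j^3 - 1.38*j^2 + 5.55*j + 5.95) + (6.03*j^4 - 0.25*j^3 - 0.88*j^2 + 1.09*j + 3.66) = 8.22*j^4 + 0.87*j^3 - 2.26*j^2 + 6.64*j + 9.61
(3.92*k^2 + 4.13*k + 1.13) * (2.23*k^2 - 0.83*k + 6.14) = 8.7416*k^4 + 5.9563*k^3 + 23.1608*k^2 + 24.4203*k + 6.9382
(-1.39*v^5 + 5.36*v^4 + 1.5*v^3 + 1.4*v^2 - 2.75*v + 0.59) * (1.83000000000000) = -2.5437*v^5 + 9.8088*v^4 + 2.745*v^3 + 2.562*v^2 - 5.0325*v + 1.0797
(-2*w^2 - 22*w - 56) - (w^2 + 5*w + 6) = -3*w^2 - 27*w - 62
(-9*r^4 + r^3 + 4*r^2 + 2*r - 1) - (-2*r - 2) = -9*r^4 + r^3 + 4*r^2 + 4*r + 1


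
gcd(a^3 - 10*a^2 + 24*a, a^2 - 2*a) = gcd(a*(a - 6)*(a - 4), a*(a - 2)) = a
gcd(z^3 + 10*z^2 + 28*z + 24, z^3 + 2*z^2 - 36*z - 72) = z^2 + 8*z + 12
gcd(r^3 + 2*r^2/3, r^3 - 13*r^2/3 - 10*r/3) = r^2 + 2*r/3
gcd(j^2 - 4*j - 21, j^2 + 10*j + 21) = j + 3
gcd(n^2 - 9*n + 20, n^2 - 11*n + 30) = n - 5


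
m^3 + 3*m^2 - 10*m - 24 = (m - 3)*(m + 2)*(m + 4)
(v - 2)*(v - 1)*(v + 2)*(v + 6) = v^4 + 5*v^3 - 10*v^2 - 20*v + 24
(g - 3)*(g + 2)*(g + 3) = g^3 + 2*g^2 - 9*g - 18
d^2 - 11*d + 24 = (d - 8)*(d - 3)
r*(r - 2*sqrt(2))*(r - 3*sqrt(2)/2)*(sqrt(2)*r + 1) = sqrt(2)*r^4 - 6*r^3 + 5*sqrt(2)*r^2/2 + 6*r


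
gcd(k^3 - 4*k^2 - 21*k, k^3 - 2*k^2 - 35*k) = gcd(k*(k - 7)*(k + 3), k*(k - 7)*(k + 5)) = k^2 - 7*k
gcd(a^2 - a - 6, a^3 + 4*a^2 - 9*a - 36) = a - 3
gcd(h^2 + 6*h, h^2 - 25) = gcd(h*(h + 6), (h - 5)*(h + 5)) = 1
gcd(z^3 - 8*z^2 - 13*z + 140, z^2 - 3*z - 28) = z^2 - 3*z - 28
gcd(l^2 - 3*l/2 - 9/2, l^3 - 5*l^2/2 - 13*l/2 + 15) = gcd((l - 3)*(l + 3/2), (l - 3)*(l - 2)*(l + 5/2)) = l - 3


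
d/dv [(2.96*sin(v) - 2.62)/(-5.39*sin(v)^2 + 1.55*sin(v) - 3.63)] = (15.9544*sin(v)^2 - 28.2436*sin(v) - 6.6838)*cos(v)/(29.0521*sin(v)^4 - 16.709*sin(v)^3 + 41.5339*sin(v)^2 - 11.253*sin(v) + 13.1769)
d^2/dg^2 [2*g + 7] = 0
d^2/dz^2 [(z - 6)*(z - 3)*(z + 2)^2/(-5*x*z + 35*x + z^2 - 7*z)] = 2*(-(z - 6)*(z - 3)*(z + 2)^2*(5*x - 2*z + 7)^2 + (z + 2)*(5*x*z - 35*x - z^2 + 7*z)*(-(z - 6)*(z - 3)*(z + 2) + 2*(z - 6)*(z - 3)*(5*x - 2*z + 7) + (z - 6)*(z + 2)*(5*x - 2*z + 7) + (z - 3)*(z + 2)*(5*x - 2*z + 7)) - (5*x*z - 35*x - z^2 + 7*z)^2*((z - 6)*(z - 3) + 2*(z - 6)*(z + 2) + 2*(z - 3)*(z + 2) + (z + 2)^2))/(5*x*z - 35*x - z^2 + 7*z)^3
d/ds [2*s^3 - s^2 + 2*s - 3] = 6*s^2 - 2*s + 2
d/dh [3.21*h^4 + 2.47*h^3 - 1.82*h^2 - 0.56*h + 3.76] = 12.84*h^3 + 7.41*h^2 - 3.64*h - 0.56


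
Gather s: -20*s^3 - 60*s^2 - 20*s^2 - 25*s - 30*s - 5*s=-20*s^3 - 80*s^2 - 60*s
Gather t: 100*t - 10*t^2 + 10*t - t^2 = -11*t^2 + 110*t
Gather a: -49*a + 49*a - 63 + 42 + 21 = 0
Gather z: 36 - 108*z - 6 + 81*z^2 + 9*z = 81*z^2 - 99*z + 30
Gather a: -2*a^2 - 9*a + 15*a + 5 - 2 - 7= -2*a^2 + 6*a - 4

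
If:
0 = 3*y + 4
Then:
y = -4/3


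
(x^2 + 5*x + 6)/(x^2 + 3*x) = (x + 2)/x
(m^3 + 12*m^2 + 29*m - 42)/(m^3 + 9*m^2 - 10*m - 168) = (m - 1)/(m - 4)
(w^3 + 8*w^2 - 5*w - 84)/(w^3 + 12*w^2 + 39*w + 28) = (w - 3)/(w + 1)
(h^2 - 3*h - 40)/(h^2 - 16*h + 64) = (h + 5)/(h - 8)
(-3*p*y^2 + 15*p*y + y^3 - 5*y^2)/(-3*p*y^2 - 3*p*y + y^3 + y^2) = (y - 5)/(y + 1)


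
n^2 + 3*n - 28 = (n - 4)*(n + 7)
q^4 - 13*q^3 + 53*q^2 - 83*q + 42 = (q - 7)*(q - 3)*(q - 2)*(q - 1)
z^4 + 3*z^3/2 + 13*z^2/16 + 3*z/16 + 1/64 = (z + 1/4)^2*(z + 1/2)^2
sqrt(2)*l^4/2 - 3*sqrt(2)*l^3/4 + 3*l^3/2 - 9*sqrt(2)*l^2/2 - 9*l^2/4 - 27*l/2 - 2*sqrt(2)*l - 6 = (l - 4)*(l + 1/2)*(l + 3*sqrt(2)/2)*(sqrt(2)*l/2 + sqrt(2))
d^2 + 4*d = d*(d + 4)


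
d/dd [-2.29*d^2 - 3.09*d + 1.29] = -4.58*d - 3.09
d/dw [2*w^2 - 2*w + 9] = 4*w - 2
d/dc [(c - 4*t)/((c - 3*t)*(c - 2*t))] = ((-c + 4*t)*(c - 3*t) + (-c + 4*t)*(c - 2*t) + (c - 3*t)*(c - 2*t))/((c - 3*t)^2*(c - 2*t)^2)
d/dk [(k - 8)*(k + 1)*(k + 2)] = 3*k^2 - 10*k - 22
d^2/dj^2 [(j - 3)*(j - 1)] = 2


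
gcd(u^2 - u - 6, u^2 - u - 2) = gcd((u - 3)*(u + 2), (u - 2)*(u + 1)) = 1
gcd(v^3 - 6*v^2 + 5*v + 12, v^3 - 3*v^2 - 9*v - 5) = v + 1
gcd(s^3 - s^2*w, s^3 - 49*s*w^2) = s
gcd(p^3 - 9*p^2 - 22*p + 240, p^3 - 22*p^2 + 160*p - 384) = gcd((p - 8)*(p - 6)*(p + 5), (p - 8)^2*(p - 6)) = p^2 - 14*p + 48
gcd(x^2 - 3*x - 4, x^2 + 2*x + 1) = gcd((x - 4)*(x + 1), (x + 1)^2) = x + 1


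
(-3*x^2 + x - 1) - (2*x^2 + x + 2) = -5*x^2 - 3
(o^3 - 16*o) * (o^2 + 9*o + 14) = o^5 + 9*o^4 - 2*o^3 - 144*o^2 - 224*o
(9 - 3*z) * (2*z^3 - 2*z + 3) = -6*z^4 + 18*z^3 + 6*z^2 - 27*z + 27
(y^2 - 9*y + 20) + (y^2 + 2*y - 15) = 2*y^2 - 7*y + 5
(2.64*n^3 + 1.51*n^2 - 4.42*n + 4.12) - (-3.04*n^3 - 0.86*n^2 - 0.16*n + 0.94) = 5.68*n^3 + 2.37*n^2 - 4.26*n + 3.18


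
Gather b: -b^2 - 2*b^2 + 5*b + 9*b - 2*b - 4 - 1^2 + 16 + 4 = -3*b^2 + 12*b + 15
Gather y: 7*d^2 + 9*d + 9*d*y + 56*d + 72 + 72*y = 7*d^2 + 65*d + y*(9*d + 72) + 72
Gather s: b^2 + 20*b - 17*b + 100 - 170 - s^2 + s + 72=b^2 + 3*b - s^2 + s + 2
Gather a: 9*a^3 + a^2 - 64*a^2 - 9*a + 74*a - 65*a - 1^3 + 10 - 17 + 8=9*a^3 - 63*a^2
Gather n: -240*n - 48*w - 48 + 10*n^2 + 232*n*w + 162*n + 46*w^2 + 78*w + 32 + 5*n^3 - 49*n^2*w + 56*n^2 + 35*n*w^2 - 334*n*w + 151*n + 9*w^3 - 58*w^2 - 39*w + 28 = 5*n^3 + n^2*(66 - 49*w) + n*(35*w^2 - 102*w + 73) + 9*w^3 - 12*w^2 - 9*w + 12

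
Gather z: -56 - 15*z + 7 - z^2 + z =-z^2 - 14*z - 49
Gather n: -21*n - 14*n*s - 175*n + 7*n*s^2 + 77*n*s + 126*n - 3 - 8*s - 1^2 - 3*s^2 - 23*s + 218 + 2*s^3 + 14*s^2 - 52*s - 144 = n*(7*s^2 + 63*s - 70) + 2*s^3 + 11*s^2 - 83*s + 70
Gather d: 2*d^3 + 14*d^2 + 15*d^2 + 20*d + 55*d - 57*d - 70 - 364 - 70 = 2*d^3 + 29*d^2 + 18*d - 504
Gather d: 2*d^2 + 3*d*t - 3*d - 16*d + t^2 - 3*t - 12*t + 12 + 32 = 2*d^2 + d*(3*t - 19) + t^2 - 15*t + 44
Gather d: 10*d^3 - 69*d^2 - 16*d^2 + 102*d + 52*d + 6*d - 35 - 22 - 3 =10*d^3 - 85*d^2 + 160*d - 60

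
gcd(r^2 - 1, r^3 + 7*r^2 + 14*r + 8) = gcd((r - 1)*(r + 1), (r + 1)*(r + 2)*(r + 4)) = r + 1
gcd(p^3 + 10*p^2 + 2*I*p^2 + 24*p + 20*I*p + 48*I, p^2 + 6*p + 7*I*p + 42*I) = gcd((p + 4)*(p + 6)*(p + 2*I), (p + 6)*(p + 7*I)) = p + 6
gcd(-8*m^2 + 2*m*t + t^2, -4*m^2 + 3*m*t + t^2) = 4*m + t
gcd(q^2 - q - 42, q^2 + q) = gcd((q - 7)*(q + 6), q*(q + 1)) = 1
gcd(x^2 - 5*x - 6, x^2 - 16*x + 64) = 1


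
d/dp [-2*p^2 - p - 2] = -4*p - 1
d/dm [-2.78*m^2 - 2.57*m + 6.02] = -5.56*m - 2.57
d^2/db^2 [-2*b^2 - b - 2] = -4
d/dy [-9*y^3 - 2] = -27*y^2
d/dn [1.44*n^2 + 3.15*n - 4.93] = 2.88*n + 3.15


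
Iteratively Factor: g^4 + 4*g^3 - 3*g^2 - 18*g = (g)*(g^3 + 4*g^2 - 3*g - 18) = g*(g - 2)*(g^2 + 6*g + 9) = g*(g - 2)*(g + 3)*(g + 3)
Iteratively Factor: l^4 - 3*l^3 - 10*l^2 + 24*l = (l)*(l^3 - 3*l^2 - 10*l + 24) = l*(l - 2)*(l^2 - l - 12) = l*(l - 4)*(l - 2)*(l + 3)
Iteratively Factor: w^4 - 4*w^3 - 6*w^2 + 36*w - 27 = (w + 3)*(w^3 - 7*w^2 + 15*w - 9) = (w - 3)*(w + 3)*(w^2 - 4*w + 3) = (w - 3)^2*(w + 3)*(w - 1)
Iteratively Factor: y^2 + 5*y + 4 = (y + 4)*(y + 1)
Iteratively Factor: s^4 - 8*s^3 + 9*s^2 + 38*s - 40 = (s - 1)*(s^3 - 7*s^2 + 2*s + 40) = (s - 1)*(s + 2)*(s^2 - 9*s + 20) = (s - 5)*(s - 1)*(s + 2)*(s - 4)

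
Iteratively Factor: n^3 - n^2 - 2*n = (n - 2)*(n^2 + n) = (n - 2)*(n + 1)*(n)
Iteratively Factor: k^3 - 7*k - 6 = (k + 2)*(k^2 - 2*k - 3) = (k + 1)*(k + 2)*(k - 3)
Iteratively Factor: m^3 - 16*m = (m + 4)*(m^2 - 4*m) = m*(m + 4)*(m - 4)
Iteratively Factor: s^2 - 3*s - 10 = (s - 5)*(s + 2)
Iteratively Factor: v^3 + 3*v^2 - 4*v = (v)*(v^2 + 3*v - 4) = v*(v - 1)*(v + 4)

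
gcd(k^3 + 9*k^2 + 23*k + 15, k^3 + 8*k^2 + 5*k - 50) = k + 5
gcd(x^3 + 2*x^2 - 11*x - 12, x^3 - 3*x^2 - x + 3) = x^2 - 2*x - 3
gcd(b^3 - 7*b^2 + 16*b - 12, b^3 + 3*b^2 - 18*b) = b - 3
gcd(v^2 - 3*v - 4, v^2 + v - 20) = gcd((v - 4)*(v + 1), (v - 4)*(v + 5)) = v - 4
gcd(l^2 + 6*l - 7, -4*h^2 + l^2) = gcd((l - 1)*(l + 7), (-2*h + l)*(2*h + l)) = 1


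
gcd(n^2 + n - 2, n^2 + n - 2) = n^2 + n - 2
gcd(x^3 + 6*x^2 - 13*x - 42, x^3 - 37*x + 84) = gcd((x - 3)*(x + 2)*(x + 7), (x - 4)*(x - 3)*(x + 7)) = x^2 + 4*x - 21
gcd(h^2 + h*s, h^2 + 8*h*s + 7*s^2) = h + s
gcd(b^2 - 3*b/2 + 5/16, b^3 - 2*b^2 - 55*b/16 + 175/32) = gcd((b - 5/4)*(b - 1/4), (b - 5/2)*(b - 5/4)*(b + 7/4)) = b - 5/4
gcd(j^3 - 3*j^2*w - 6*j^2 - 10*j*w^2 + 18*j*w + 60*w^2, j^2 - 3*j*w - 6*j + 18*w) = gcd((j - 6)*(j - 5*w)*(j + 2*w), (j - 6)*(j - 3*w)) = j - 6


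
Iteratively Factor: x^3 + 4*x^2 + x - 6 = (x + 3)*(x^2 + x - 2) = (x - 1)*(x + 3)*(x + 2)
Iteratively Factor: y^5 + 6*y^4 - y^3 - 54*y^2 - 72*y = (y)*(y^4 + 6*y^3 - y^2 - 54*y - 72) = y*(y + 3)*(y^3 + 3*y^2 - 10*y - 24) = y*(y - 3)*(y + 3)*(y^2 + 6*y + 8) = y*(y - 3)*(y + 2)*(y + 3)*(y + 4)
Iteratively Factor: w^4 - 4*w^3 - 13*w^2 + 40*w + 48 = (w + 3)*(w^3 - 7*w^2 + 8*w + 16) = (w - 4)*(w + 3)*(w^2 - 3*w - 4) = (w - 4)^2*(w + 3)*(w + 1)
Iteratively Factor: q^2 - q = (q)*(q - 1)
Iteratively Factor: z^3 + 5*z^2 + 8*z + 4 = (z + 2)*(z^2 + 3*z + 2) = (z + 1)*(z + 2)*(z + 2)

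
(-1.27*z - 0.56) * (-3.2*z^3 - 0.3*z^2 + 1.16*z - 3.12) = 4.064*z^4 + 2.173*z^3 - 1.3052*z^2 + 3.3128*z + 1.7472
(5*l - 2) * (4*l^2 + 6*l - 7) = 20*l^3 + 22*l^2 - 47*l + 14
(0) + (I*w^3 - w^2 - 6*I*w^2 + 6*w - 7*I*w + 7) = I*w^3 - w^2 - 6*I*w^2 + 6*w - 7*I*w + 7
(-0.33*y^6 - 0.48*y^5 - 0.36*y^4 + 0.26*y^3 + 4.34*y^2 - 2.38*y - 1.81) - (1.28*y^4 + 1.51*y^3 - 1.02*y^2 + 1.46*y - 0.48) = -0.33*y^6 - 0.48*y^5 - 1.64*y^4 - 1.25*y^3 + 5.36*y^2 - 3.84*y - 1.33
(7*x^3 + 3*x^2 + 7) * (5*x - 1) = 35*x^4 + 8*x^3 - 3*x^2 + 35*x - 7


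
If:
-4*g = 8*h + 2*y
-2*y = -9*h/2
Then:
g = -25*y/18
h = 4*y/9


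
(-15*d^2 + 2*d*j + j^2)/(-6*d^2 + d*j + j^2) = (-15*d^2 + 2*d*j + j^2)/(-6*d^2 + d*j + j^2)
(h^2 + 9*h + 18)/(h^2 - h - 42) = (h + 3)/(h - 7)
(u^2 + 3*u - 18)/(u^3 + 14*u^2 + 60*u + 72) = (u - 3)/(u^2 + 8*u + 12)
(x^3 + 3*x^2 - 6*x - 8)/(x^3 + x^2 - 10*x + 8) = (x + 1)/(x - 1)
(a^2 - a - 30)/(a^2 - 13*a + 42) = (a + 5)/(a - 7)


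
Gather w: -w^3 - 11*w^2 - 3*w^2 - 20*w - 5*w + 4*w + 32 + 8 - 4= -w^3 - 14*w^2 - 21*w + 36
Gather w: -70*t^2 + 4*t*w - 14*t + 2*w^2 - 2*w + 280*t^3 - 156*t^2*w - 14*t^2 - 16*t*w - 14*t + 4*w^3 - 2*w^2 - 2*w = 280*t^3 - 84*t^2 - 28*t + 4*w^3 + w*(-156*t^2 - 12*t - 4)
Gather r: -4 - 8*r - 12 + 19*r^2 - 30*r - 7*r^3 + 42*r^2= -7*r^3 + 61*r^2 - 38*r - 16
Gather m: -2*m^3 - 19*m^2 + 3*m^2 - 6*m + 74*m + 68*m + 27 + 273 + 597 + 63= -2*m^3 - 16*m^2 + 136*m + 960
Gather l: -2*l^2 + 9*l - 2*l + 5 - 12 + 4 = -2*l^2 + 7*l - 3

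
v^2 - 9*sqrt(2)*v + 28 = (v - 7*sqrt(2))*(v - 2*sqrt(2))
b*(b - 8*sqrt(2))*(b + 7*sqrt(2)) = b^3 - sqrt(2)*b^2 - 112*b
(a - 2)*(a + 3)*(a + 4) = a^3 + 5*a^2 - 2*a - 24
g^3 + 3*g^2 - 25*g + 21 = (g - 3)*(g - 1)*(g + 7)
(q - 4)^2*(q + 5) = q^3 - 3*q^2 - 24*q + 80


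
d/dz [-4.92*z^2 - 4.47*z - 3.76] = -9.84*z - 4.47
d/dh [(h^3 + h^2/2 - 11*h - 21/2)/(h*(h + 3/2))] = (4*h^4 + 12*h^3 + 47*h^2 + 84*h + 63)/(h^2*(4*h^2 + 12*h + 9))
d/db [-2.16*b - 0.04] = -2.16000000000000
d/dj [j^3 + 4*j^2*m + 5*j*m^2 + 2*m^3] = 3*j^2 + 8*j*m + 5*m^2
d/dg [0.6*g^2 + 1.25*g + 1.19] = 1.2*g + 1.25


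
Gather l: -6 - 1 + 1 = -6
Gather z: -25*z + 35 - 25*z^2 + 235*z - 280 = -25*z^2 + 210*z - 245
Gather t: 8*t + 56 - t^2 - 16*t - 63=-t^2 - 8*t - 7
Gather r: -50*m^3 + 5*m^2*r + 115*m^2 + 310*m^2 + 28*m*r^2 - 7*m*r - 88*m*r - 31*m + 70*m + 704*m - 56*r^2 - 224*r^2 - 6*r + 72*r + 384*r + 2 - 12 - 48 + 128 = -50*m^3 + 425*m^2 + 743*m + r^2*(28*m - 280) + r*(5*m^2 - 95*m + 450) + 70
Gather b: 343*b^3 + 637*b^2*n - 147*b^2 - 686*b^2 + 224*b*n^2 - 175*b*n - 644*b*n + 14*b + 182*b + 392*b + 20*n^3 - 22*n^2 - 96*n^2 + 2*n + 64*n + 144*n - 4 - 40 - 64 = 343*b^3 + b^2*(637*n - 833) + b*(224*n^2 - 819*n + 588) + 20*n^3 - 118*n^2 + 210*n - 108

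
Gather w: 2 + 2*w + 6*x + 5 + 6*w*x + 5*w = w*(6*x + 7) + 6*x + 7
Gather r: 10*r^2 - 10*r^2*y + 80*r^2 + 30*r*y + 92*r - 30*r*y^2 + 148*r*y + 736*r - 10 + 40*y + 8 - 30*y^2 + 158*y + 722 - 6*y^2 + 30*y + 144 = r^2*(90 - 10*y) + r*(-30*y^2 + 178*y + 828) - 36*y^2 + 228*y + 864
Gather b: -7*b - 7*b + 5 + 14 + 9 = 28 - 14*b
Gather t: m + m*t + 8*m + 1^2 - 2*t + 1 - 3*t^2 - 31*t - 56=9*m - 3*t^2 + t*(m - 33) - 54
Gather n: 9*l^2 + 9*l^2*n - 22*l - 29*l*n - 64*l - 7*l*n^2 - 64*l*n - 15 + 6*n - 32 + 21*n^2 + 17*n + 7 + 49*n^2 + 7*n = 9*l^2 - 86*l + n^2*(70 - 7*l) + n*(9*l^2 - 93*l + 30) - 40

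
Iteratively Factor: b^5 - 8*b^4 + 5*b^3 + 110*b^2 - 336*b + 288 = (b - 3)*(b^4 - 5*b^3 - 10*b^2 + 80*b - 96) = (b - 3)^2*(b^3 - 2*b^2 - 16*b + 32) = (b - 3)^2*(b - 2)*(b^2 - 16) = (b - 3)^2*(b - 2)*(b + 4)*(b - 4)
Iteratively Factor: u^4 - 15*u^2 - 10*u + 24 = (u - 4)*(u^3 + 4*u^2 + u - 6) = (u - 4)*(u - 1)*(u^2 + 5*u + 6) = (u - 4)*(u - 1)*(u + 3)*(u + 2)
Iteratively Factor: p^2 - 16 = (p - 4)*(p + 4)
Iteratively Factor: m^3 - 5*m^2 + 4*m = (m - 1)*(m^2 - 4*m) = m*(m - 1)*(m - 4)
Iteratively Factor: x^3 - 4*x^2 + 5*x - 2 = (x - 2)*(x^2 - 2*x + 1) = (x - 2)*(x - 1)*(x - 1)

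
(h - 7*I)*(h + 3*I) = h^2 - 4*I*h + 21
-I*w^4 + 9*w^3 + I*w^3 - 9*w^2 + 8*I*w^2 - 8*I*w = w*(w + I)*(w + 8*I)*(-I*w + I)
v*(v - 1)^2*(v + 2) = v^4 - 3*v^2 + 2*v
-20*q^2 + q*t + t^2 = (-4*q + t)*(5*q + t)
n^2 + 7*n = n*(n + 7)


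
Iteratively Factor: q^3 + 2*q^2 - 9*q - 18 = (q - 3)*(q^2 + 5*q + 6) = (q - 3)*(q + 2)*(q + 3)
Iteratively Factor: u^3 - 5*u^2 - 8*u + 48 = (u - 4)*(u^2 - u - 12) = (u - 4)*(u + 3)*(u - 4)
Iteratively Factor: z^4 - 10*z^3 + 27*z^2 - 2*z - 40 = (z + 1)*(z^3 - 11*z^2 + 38*z - 40) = (z - 5)*(z + 1)*(z^2 - 6*z + 8) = (z - 5)*(z - 4)*(z + 1)*(z - 2)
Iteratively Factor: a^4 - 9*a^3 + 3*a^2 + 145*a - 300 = (a - 5)*(a^3 - 4*a^2 - 17*a + 60) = (a - 5)*(a - 3)*(a^2 - a - 20) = (a - 5)*(a - 3)*(a + 4)*(a - 5)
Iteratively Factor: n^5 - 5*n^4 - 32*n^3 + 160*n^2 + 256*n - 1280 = (n - 5)*(n^4 - 32*n^2 + 256) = (n - 5)*(n - 4)*(n^3 + 4*n^2 - 16*n - 64) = (n - 5)*(n - 4)*(n + 4)*(n^2 - 16) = (n - 5)*(n - 4)^2*(n + 4)*(n + 4)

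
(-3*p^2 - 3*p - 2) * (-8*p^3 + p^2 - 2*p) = 24*p^5 + 21*p^4 + 19*p^3 + 4*p^2 + 4*p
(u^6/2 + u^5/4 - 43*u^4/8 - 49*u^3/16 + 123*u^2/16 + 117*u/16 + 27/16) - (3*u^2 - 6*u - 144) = u^6/2 + u^5/4 - 43*u^4/8 - 49*u^3/16 + 75*u^2/16 + 213*u/16 + 2331/16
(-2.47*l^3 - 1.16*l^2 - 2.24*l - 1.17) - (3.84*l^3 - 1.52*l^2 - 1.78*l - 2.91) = -6.31*l^3 + 0.36*l^2 - 0.46*l + 1.74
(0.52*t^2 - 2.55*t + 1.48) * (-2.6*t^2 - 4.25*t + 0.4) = -1.352*t^4 + 4.42*t^3 + 7.1975*t^2 - 7.31*t + 0.592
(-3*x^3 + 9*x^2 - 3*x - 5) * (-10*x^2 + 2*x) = 30*x^5 - 96*x^4 + 48*x^3 + 44*x^2 - 10*x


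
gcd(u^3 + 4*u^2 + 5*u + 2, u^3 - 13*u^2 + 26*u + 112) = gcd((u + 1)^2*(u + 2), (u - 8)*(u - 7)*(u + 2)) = u + 2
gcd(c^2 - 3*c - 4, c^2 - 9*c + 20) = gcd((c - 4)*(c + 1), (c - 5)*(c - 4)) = c - 4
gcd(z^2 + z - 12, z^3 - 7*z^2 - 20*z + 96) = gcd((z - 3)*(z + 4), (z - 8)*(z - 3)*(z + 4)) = z^2 + z - 12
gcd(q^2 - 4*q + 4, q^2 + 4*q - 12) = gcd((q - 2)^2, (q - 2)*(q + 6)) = q - 2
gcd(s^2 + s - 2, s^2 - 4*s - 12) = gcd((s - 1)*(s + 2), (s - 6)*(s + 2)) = s + 2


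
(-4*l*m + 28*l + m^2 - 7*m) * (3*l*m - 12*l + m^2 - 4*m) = -12*l^2*m^2 + 132*l^2*m - 336*l^2 - l*m^3 + 11*l*m^2 - 28*l*m + m^4 - 11*m^3 + 28*m^2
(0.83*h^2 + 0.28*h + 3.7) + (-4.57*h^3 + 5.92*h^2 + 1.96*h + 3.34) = -4.57*h^3 + 6.75*h^2 + 2.24*h + 7.04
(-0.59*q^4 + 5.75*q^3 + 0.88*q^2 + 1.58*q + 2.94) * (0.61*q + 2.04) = -0.3599*q^5 + 2.3039*q^4 + 12.2668*q^3 + 2.759*q^2 + 5.0166*q + 5.9976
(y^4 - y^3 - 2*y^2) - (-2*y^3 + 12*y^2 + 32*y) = y^4 + y^3 - 14*y^2 - 32*y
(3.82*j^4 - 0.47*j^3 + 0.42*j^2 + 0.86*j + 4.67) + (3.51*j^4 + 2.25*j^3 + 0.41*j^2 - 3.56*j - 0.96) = 7.33*j^4 + 1.78*j^3 + 0.83*j^2 - 2.7*j + 3.71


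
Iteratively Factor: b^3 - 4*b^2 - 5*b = (b - 5)*(b^2 + b) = b*(b - 5)*(b + 1)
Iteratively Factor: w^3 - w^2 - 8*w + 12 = (w - 2)*(w^2 + w - 6) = (w - 2)^2*(w + 3)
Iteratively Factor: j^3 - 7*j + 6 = (j + 3)*(j^2 - 3*j + 2) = (j - 2)*(j + 3)*(j - 1)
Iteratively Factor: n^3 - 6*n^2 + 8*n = (n - 2)*(n^2 - 4*n) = n*(n - 2)*(n - 4)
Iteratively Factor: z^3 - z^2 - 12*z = (z)*(z^2 - z - 12) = z*(z - 4)*(z + 3)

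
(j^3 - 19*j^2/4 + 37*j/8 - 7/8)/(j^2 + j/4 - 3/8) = (8*j^3 - 38*j^2 + 37*j - 7)/(8*j^2 + 2*j - 3)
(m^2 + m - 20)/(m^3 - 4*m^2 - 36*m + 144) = (m + 5)/(m^2 - 36)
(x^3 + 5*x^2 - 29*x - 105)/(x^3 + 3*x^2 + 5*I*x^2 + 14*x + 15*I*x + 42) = (x^2 + 2*x - 35)/(x^2 + 5*I*x + 14)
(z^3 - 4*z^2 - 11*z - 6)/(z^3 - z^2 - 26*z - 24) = (z + 1)/(z + 4)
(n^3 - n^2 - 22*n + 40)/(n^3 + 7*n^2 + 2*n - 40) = (n - 4)/(n + 4)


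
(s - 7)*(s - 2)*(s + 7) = s^3 - 2*s^2 - 49*s + 98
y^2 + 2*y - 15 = (y - 3)*(y + 5)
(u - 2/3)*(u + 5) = u^2 + 13*u/3 - 10/3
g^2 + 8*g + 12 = (g + 2)*(g + 6)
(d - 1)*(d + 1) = d^2 - 1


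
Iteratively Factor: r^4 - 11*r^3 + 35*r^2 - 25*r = (r)*(r^3 - 11*r^2 + 35*r - 25) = r*(r - 1)*(r^2 - 10*r + 25) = r*(r - 5)*(r - 1)*(r - 5)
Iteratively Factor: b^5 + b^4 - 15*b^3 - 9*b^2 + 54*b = (b - 2)*(b^4 + 3*b^3 - 9*b^2 - 27*b) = b*(b - 2)*(b^3 + 3*b^2 - 9*b - 27) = b*(b - 2)*(b + 3)*(b^2 - 9) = b*(b - 3)*(b - 2)*(b + 3)*(b + 3)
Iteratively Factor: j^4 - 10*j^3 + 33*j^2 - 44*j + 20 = (j - 2)*(j^3 - 8*j^2 + 17*j - 10) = (j - 5)*(j - 2)*(j^2 - 3*j + 2) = (j - 5)*(j - 2)^2*(j - 1)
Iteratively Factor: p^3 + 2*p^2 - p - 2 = (p + 1)*(p^2 + p - 2) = (p - 1)*(p + 1)*(p + 2)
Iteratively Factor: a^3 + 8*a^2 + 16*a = (a + 4)*(a^2 + 4*a) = (a + 4)^2*(a)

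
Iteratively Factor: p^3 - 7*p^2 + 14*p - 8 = (p - 2)*(p^2 - 5*p + 4) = (p - 2)*(p - 1)*(p - 4)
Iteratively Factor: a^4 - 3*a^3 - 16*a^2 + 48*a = (a + 4)*(a^3 - 7*a^2 + 12*a) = (a - 4)*(a + 4)*(a^2 - 3*a) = a*(a - 4)*(a + 4)*(a - 3)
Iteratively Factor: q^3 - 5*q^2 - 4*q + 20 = (q - 5)*(q^2 - 4) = (q - 5)*(q - 2)*(q + 2)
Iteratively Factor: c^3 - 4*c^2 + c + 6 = (c - 2)*(c^2 - 2*c - 3) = (c - 3)*(c - 2)*(c + 1)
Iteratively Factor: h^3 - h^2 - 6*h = (h)*(h^2 - h - 6) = h*(h + 2)*(h - 3)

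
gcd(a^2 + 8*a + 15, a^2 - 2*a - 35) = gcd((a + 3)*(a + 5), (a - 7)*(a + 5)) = a + 5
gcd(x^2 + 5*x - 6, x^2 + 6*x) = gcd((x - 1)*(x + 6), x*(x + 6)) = x + 6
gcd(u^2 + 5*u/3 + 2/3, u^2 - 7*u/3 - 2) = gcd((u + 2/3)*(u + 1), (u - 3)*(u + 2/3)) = u + 2/3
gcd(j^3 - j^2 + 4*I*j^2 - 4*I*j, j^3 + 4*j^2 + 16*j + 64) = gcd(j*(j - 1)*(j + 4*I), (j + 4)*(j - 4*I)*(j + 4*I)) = j + 4*I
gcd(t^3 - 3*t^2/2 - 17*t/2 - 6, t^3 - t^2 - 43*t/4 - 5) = t - 4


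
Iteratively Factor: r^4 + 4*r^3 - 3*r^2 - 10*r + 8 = (r + 4)*(r^3 - 3*r + 2) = (r + 2)*(r + 4)*(r^2 - 2*r + 1) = (r - 1)*(r + 2)*(r + 4)*(r - 1)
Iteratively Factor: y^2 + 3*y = (y)*(y + 3)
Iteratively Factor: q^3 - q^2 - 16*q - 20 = (q + 2)*(q^2 - 3*q - 10) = (q + 2)^2*(q - 5)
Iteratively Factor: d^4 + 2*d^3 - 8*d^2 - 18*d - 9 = (d + 1)*(d^3 + d^2 - 9*d - 9) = (d - 3)*(d + 1)*(d^2 + 4*d + 3) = (d - 3)*(d + 1)*(d + 3)*(d + 1)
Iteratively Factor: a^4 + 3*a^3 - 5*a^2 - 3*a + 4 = (a + 4)*(a^3 - a^2 - a + 1) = (a + 1)*(a + 4)*(a^2 - 2*a + 1) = (a - 1)*(a + 1)*(a + 4)*(a - 1)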